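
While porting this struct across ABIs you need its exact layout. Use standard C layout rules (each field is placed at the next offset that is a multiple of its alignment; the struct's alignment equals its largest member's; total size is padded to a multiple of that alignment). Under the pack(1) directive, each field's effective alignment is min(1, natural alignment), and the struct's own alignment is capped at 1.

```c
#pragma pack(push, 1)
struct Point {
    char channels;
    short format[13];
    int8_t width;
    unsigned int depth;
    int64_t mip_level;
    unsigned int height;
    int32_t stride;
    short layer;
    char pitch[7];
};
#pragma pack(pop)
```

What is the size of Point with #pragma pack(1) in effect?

0..1  channels  (1B, 1-aligned)
1..27  format  (26B, 1-aligned)
27..28  width  (1B, 1-aligned)
28..32  depth  (4B, 1-aligned)
32..40  mip_level  (8B, 1-aligned)
40..44  height  (4B, 1-aligned)
44..48  stride  (4B, 1-aligned)
48..50  layer  (2B, 1-aligned)
50..57  pitch  (7B, 1-aligned)
sizeof = 57, alignof = 1

57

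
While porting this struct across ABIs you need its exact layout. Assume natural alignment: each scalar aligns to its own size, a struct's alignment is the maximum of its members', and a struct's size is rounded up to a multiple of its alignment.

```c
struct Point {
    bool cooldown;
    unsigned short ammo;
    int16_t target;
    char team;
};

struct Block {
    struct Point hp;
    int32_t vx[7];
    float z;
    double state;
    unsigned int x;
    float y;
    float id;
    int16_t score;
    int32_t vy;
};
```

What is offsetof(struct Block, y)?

52

Point: 0..1  cooldown  (1B, 1-aligned); 1..2  -- padding (1B); 2..4  ammo  (2B, 2-aligned); 4..6  target  (2B, 2-aligned); 6..7  team  (1B, 1-aligned); 7..8  -- tail padding (1B); sizeof = 8, alignof = 2
0..8  hp  (8B, 2-aligned)
8..36  vx  (28B, 4-aligned)
36..40  z  (4B, 4-aligned)
40..48  state  (8B, 8-aligned)
48..52  x  (4B, 4-aligned)
52..56  y  (4B, 4-aligned)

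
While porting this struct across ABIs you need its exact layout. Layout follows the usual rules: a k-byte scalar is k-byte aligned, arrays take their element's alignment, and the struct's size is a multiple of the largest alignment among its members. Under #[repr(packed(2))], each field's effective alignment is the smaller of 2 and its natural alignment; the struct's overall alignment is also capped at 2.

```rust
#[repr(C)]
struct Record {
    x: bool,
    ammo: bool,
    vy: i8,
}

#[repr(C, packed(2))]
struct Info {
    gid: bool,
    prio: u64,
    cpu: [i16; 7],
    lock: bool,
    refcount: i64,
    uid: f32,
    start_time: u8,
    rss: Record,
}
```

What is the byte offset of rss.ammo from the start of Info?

40

Record: @0: x [1B, align 1] → 1; @1: ammo [1B, align 1] → 2; @2: vy [1B, align 1] → 3; size 3, align 1
@0: gid [1B, align 1] → 1
+1 pad (align 2)
@2: prio [8B, align 2] → 10
@10: cpu [14B, align 2] → 24
@24: lock [1B, align 1] → 25
+1 pad (align 2)
@26: refcount [8B, align 2] → 34
@34: uid [4B, align 2] → 38
@38: start_time [1B, align 1] → 39
@39: rss [3B, align 1] → 42
within Record: ammo at 1
39 + 1 = 40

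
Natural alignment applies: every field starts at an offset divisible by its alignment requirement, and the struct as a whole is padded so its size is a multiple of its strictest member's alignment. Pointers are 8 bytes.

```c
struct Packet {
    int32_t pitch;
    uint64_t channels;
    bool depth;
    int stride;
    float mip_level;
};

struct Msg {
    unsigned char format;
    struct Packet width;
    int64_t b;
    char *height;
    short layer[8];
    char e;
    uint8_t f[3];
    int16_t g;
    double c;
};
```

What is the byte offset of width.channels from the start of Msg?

16

Packet: @0: pitch [4B, align 4] → 4; +4 pad (align 8); @8: channels [8B, align 8] → 16; @16: depth [1B, align 1] → 17; +3 pad (align 4); @20: stride [4B, align 4] → 24; @24: mip_level [4B, align 4] → 28; +4 tail pad (align 8); size 32, align 8
@0: format [1B, align 1] → 1
+7 pad (align 8)
@8: width [32B, align 8] → 40
within Packet: channels at 8
8 + 8 = 16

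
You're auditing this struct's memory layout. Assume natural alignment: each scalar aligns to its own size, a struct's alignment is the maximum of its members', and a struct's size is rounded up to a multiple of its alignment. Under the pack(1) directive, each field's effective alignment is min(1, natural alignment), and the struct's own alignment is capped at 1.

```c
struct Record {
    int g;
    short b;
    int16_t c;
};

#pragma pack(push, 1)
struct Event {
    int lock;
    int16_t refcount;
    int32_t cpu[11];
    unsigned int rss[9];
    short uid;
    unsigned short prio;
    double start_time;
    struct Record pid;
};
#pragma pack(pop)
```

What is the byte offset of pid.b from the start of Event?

102

Record: @0: g [4B, align 4] → 4; @4: b [2B, align 2] → 6; @6: c [2B, align 2] → 8; size 8, align 4
@0: lock [4B, align 1] → 4
@4: refcount [2B, align 1] → 6
@6: cpu [44B, align 1] → 50
@50: rss [36B, align 1] → 86
@86: uid [2B, align 1] → 88
@88: prio [2B, align 1] → 90
@90: start_time [8B, align 1] → 98
@98: pid [8B, align 1] → 106
within Record: b at 4
98 + 4 = 102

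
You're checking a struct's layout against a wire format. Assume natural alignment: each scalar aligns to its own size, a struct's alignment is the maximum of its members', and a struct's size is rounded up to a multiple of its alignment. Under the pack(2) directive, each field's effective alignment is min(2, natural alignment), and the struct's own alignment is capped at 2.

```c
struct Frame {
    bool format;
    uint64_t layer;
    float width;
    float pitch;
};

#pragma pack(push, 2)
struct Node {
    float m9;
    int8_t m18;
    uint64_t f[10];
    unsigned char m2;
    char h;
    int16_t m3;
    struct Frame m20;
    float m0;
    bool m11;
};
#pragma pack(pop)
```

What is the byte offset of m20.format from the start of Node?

90

Frame: format at 0 (size 1, align 1) → ends 1; pad 7 to align 8 for layer; layer at 8 (size 8, align 8) → ends 16; width at 16 (size 4, align 4) → ends 20; pitch at 20 (size 4, align 4) → ends 24; total 24 bytes, alignment 8
m9 at 0 (size 4, align 2) → ends 4
m18 at 4 (size 1, align 1) → ends 5
pad 1 to align 2 for f
f at 6 (size 80, align 2) → ends 86
m2 at 86 (size 1, align 1) → ends 87
h at 87 (size 1, align 1) → ends 88
m3 at 88 (size 2, align 2) → ends 90
m20 at 90 (size 24, align 2) → ends 114
within Frame: format at 0
90 + 0 = 90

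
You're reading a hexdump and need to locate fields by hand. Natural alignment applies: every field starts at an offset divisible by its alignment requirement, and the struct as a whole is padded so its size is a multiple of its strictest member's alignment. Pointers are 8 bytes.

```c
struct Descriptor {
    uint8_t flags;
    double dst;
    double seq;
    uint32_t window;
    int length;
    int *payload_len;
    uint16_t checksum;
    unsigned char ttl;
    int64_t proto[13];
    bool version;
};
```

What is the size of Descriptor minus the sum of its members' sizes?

@0: flags [1B, align 1] → 1
+7 pad (align 8)
@8: dst [8B, align 8] → 16
@16: seq [8B, align 8] → 24
@24: window [4B, align 4] → 28
@28: length [4B, align 4] → 32
@32: payload_len [8B, align 8] → 40
@40: checksum [2B, align 2] → 42
@42: ttl [1B, align 1] → 43
+5 pad (align 8)
@48: proto [104B, align 8] → 152
@152: version [1B, align 1] → 153
+7 tail pad (align 8)
size 160, align 8
data bytes 141, size 160 → padding 19

19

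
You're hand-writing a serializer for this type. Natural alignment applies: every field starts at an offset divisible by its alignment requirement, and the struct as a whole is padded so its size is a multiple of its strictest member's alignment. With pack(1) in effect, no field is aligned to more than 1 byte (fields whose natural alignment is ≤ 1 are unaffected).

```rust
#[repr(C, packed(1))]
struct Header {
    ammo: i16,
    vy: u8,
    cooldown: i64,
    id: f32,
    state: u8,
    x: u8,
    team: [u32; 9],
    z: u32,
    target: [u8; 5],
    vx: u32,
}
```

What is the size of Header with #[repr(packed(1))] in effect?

@0: ammo [2B, align 1] → 2
@2: vy [1B, align 1] → 3
@3: cooldown [8B, align 1] → 11
@11: id [4B, align 1] → 15
@15: state [1B, align 1] → 16
@16: x [1B, align 1] → 17
@17: team [36B, align 1] → 53
@53: z [4B, align 1] → 57
@57: target [5B, align 1] → 62
@62: vx [4B, align 1] → 66
size 66, align 1

66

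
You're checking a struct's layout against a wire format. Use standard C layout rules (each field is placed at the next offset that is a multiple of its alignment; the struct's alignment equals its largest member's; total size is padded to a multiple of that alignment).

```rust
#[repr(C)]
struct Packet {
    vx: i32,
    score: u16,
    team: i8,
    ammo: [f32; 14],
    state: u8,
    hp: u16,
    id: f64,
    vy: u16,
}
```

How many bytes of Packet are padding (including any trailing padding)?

0..4  vx  (4B, 4-aligned)
4..6  score  (2B, 2-aligned)
6..7  team  (1B, 1-aligned)
7..8  -- padding (1B)
8..64  ammo  (56B, 4-aligned)
64..65  state  (1B, 1-aligned)
65..66  -- padding (1B)
66..68  hp  (2B, 2-aligned)
68..72  -- padding (4B)
72..80  id  (8B, 8-aligned)
80..82  vy  (2B, 2-aligned)
82..88  -- tail padding (6B)
sizeof = 88, alignof = 8
data bytes 76, size 88 → padding 12

12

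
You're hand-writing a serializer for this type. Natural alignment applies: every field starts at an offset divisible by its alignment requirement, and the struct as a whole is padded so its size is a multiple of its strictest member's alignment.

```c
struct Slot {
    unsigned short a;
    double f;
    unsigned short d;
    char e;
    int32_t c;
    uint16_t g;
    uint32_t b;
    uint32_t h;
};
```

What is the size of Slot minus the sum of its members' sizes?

a at 0 (size 2, align 2) → ends 2
pad 6 to align 8 for f
f at 8 (size 8, align 8) → ends 16
d at 16 (size 2, align 2) → ends 18
e at 18 (size 1, align 1) → ends 19
pad 1 to align 4 for c
c at 20 (size 4, align 4) → ends 24
g at 24 (size 2, align 2) → ends 26
pad 2 to align 4 for b
b at 28 (size 4, align 4) → ends 32
h at 32 (size 4, align 4) → ends 36
tail pad 4 to reach multiple of 8
total 40 bytes, alignment 8
data bytes 27, size 40 → padding 13

13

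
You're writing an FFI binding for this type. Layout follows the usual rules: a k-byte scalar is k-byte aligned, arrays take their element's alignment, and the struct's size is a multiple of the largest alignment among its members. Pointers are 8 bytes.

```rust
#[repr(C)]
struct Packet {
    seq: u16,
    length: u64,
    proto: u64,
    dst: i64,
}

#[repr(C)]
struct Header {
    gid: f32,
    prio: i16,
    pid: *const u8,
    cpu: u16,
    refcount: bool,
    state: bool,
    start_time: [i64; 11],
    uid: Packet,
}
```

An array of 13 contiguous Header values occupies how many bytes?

Packet: 0..2  seq  (2B, 2-aligned); 2..8  -- padding (6B); 8..16  length  (8B, 8-aligned); 16..24  proto  (8B, 8-aligned); 24..32  dst  (8B, 8-aligned); sizeof = 32, alignof = 8
0..4  gid  (4B, 4-aligned)
4..6  prio  (2B, 2-aligned)
6..8  -- padding (2B)
8..16  pid  (8B, 8-aligned)
16..18  cpu  (2B, 2-aligned)
18..19  refcount  (1B, 1-aligned)
19..20  state  (1B, 1-aligned)
20..24  -- padding (4B)
24..112  start_time  (88B, 8-aligned)
112..144  uid  (32B, 8-aligned)
sizeof = 144, alignof = 8
array of 13: 13 × 144 = 1872

1872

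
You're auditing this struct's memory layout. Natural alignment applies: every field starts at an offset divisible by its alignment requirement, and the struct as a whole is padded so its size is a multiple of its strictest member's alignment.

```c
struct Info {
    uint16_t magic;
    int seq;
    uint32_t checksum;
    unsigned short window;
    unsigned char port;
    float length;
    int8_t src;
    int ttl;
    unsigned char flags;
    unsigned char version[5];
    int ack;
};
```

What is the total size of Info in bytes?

40 bytes

@0: magic [2B, align 2] → 2
+2 pad (align 4)
@4: seq [4B, align 4] → 8
@8: checksum [4B, align 4] → 12
@12: window [2B, align 2] → 14
@14: port [1B, align 1] → 15
+1 pad (align 4)
@16: length [4B, align 4] → 20
@20: src [1B, align 1] → 21
+3 pad (align 4)
@24: ttl [4B, align 4] → 28
@28: flags [1B, align 1] → 29
@29: version [5B, align 1] → 34
+2 pad (align 4)
@36: ack [4B, align 4] → 40
size 40, align 4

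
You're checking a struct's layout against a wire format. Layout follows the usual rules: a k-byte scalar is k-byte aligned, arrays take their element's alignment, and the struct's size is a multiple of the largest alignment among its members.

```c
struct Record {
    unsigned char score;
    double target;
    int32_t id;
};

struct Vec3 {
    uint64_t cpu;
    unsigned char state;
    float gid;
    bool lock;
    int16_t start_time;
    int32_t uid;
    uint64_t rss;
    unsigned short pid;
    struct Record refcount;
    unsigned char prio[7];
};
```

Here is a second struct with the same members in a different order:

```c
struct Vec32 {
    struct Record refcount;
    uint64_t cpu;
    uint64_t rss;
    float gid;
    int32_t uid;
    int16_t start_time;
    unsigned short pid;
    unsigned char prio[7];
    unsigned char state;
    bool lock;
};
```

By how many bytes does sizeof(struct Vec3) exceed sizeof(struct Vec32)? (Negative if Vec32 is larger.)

Record: 0..1  score  (1B, 1-aligned); 1..8  -- padding (7B); 8..16  target  (8B, 8-aligned); 16..20  id  (4B, 4-aligned); 20..24  -- tail padding (4B); sizeof = 24, alignof = 8
0..8  cpu  (8B, 8-aligned)
8..9  state  (1B, 1-aligned)
9..12  -- padding (3B)
12..16  gid  (4B, 4-aligned)
16..17  lock  (1B, 1-aligned)
17..18  -- padding (1B)
18..20  start_time  (2B, 2-aligned)
20..24  uid  (4B, 4-aligned)
24..32  rss  (8B, 8-aligned)
32..34  pid  (2B, 2-aligned)
34..40  -- padding (6B)
40..64  refcount  (24B, 8-aligned)
64..71  prio  (7B, 1-aligned)
71..72  -- tail padding (1B)
sizeof = 72, alignof = 8
— Vec32 —
0..24  refcount  (24B, 8-aligned)
24..32  cpu  (8B, 8-aligned)
32..40  rss  (8B, 8-aligned)
40..44  gid  (4B, 4-aligned)
44..48  uid  (4B, 4-aligned)
48..50  start_time  (2B, 2-aligned)
50..52  pid  (2B, 2-aligned)
52..59  prio  (7B, 1-aligned)
59..60  state  (1B, 1-aligned)
60..61  lock  (1B, 1-aligned)
61..64  -- tail padding (3B)
sizeof = 64, alignof = 8
72 − 64 = 8

8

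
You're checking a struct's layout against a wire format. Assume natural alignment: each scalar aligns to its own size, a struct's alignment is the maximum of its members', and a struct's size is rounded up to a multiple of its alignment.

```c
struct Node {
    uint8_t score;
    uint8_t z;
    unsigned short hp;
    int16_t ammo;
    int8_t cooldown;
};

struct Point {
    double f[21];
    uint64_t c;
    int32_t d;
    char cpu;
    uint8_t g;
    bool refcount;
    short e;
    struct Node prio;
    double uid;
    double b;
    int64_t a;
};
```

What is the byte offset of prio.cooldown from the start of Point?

192

Node: @0: score [1B, align 1] → 1; @1: z [1B, align 1] → 2; @2: hp [2B, align 2] → 4; @4: ammo [2B, align 2] → 6; @6: cooldown [1B, align 1] → 7; +1 tail pad (align 2); size 8, align 2
@0: f [168B, align 8] → 168
@168: c [8B, align 8] → 176
@176: d [4B, align 4] → 180
@180: cpu [1B, align 1] → 181
@181: g [1B, align 1] → 182
@182: refcount [1B, align 1] → 183
+1 pad (align 2)
@184: e [2B, align 2] → 186
@186: prio [8B, align 2] → 194
within Node: cooldown at 6
186 + 6 = 192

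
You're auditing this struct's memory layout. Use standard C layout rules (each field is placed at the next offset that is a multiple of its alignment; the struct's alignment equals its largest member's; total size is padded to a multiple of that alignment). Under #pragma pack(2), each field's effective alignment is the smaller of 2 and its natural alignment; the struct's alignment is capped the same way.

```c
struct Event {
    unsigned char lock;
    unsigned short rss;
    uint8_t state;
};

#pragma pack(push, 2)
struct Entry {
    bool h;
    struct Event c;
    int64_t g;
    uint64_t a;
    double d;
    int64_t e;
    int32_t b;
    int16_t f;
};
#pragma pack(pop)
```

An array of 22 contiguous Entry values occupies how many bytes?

Event: @0: lock [1B, align 1] → 1; +1 pad (align 2); @2: rss [2B, align 2] → 4; @4: state [1B, align 1] → 5; +1 tail pad (align 2); size 6, align 2
@0: h [1B, align 1] → 1
+1 pad (align 2)
@2: c [6B, align 2] → 8
@8: g [8B, align 2] → 16
@16: a [8B, align 2] → 24
@24: d [8B, align 2] → 32
@32: e [8B, align 2] → 40
@40: b [4B, align 2] → 44
@44: f [2B, align 2] → 46
size 46, align 2
array of 22: 22 × 46 = 1012

1012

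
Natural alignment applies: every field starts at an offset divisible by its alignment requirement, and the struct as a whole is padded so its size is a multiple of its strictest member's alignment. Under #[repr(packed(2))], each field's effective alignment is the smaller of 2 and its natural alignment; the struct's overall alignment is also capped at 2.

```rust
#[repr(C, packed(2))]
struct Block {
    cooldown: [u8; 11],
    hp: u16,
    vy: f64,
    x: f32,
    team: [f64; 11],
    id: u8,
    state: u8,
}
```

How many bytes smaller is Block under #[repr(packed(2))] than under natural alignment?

12

natural layout:
  0..11  cooldown  (11B, 1-aligned)
  11..12  -- padding (1B)
  12..14  hp  (2B, 2-aligned)
  14..16  -- padding (2B)
  16..24  vy  (8B, 8-aligned)
  24..28  x  (4B, 4-aligned)
  28..32  -- padding (4B)
  32..120  team  (88B, 8-aligned)
  120..121  id  (1B, 1-aligned)
  121..122  state  (1B, 1-aligned)
  122..128  -- tail padding (6B)
  sizeof = 128, alignof = 8
packed(2) layout:
  0..11  cooldown  (11B, 1-aligned)
  11..12  -- padding (1B)
  12..14  hp  (2B, 2-aligned)
  14..22  vy  (8B, 2-aligned)
  22..26  x  (4B, 2-aligned)
  26..114  team  (88B, 2-aligned)
  114..115  id  (1B, 1-aligned)
  115..116  state  (1B, 1-aligned)
  sizeof = 116, alignof = 2
128 − 116 = 12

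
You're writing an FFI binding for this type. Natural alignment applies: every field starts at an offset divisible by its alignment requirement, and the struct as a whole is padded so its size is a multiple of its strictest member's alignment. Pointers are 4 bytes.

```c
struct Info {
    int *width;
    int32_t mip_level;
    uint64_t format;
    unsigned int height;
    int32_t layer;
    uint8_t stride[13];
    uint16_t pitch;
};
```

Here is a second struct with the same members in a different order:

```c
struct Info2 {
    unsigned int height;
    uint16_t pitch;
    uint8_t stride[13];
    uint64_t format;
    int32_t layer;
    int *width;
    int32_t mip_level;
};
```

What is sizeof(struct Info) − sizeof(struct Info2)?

-8

@0: width [4B, align 4] → 4
@4: mip_level [4B, align 4] → 8
@8: format [8B, align 8] → 16
@16: height [4B, align 4] → 20
@20: layer [4B, align 4] → 24
@24: stride [13B, align 1] → 37
+1 pad (align 2)
@38: pitch [2B, align 2] → 40
size 40, align 8
— Info2 —
@0: height [4B, align 4] → 4
@4: pitch [2B, align 2] → 6
@6: stride [13B, align 1] → 19
+5 pad (align 8)
@24: format [8B, align 8] → 32
@32: layer [4B, align 4] → 36
@36: width [4B, align 4] → 40
@40: mip_level [4B, align 4] → 44
+4 tail pad (align 8)
size 48, align 8
40 − 48 = -8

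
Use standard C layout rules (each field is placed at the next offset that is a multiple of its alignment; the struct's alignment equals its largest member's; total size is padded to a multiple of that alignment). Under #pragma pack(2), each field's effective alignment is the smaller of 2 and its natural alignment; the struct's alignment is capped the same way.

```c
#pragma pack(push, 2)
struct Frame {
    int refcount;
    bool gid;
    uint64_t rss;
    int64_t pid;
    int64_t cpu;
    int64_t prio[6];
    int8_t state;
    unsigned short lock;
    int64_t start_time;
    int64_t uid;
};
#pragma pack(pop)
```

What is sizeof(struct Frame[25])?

0..4  refcount  (4B, 2-aligned)
4..5  gid  (1B, 1-aligned)
5..6  -- padding (1B)
6..14  rss  (8B, 2-aligned)
14..22  pid  (8B, 2-aligned)
22..30  cpu  (8B, 2-aligned)
30..78  prio  (48B, 2-aligned)
78..79  state  (1B, 1-aligned)
79..80  -- padding (1B)
80..82  lock  (2B, 2-aligned)
82..90  start_time  (8B, 2-aligned)
90..98  uid  (8B, 2-aligned)
sizeof = 98, alignof = 2
array of 25: 25 × 98 = 2450

2450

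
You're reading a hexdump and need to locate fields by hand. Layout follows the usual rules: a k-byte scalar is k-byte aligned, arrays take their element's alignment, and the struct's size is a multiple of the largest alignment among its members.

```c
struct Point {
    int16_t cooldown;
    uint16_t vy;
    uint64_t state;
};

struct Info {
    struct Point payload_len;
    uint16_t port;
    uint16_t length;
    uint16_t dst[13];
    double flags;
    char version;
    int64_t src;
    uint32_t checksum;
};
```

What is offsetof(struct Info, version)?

Point: cooldown at 0 (size 2, align 2) → ends 2; vy at 2 (size 2, align 2) → ends 4; pad 4 to align 8 for state; state at 8 (size 8, align 8) → ends 16; total 16 bytes, alignment 8
payload_len at 0 (size 16, align 8) → ends 16
port at 16 (size 2, align 2) → ends 18
length at 18 (size 2, align 2) → ends 20
dst at 20 (size 26, align 2) → ends 46
pad 2 to align 8 for flags
flags at 48 (size 8, align 8) → ends 56
version at 56 (size 1, align 1) → ends 57

56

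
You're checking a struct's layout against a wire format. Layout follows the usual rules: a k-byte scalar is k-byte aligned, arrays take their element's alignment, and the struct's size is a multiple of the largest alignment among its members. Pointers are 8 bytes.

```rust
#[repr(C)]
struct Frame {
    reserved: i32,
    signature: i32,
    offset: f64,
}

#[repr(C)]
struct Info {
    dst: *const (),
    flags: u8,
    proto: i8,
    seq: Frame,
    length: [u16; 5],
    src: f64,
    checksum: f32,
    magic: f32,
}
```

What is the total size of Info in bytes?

64 bytes

Frame: 0..4  reserved  (4B, 4-aligned); 4..8  signature  (4B, 4-aligned); 8..16  offset  (8B, 8-aligned); sizeof = 16, alignof = 8
0..8  dst  (8B, 8-aligned)
8..9  flags  (1B, 1-aligned)
9..10  proto  (1B, 1-aligned)
10..16  -- padding (6B)
16..32  seq  (16B, 8-aligned)
32..42  length  (10B, 2-aligned)
42..48  -- padding (6B)
48..56  src  (8B, 8-aligned)
56..60  checksum  (4B, 4-aligned)
60..64  magic  (4B, 4-aligned)
sizeof = 64, alignof = 8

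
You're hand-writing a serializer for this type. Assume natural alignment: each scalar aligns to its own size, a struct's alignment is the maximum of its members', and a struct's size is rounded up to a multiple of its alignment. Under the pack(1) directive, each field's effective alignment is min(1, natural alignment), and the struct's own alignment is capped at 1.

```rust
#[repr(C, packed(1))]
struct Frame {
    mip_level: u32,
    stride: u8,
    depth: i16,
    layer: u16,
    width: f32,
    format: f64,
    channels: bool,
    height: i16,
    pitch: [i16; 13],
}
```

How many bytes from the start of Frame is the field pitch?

24

mip_level at 0 (size 4, align 1) → ends 4
stride at 4 (size 1, align 1) → ends 5
depth at 5 (size 2, align 1) → ends 7
layer at 7 (size 2, align 1) → ends 9
width at 9 (size 4, align 1) → ends 13
format at 13 (size 8, align 1) → ends 21
channels at 21 (size 1, align 1) → ends 22
height at 22 (size 2, align 1) → ends 24
pitch at 24 (size 26, align 1) → ends 50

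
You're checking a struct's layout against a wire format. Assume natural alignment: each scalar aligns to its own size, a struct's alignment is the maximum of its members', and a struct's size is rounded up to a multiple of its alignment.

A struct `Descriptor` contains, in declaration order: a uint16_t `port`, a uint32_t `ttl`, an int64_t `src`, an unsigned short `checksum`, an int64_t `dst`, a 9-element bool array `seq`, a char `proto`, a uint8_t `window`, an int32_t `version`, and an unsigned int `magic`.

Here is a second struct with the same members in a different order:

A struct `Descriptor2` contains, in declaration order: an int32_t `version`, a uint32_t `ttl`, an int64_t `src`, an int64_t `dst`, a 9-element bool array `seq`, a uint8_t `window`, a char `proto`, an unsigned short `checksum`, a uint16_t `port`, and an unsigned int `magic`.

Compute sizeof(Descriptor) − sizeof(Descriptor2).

port at 0 (size 2, align 2) → ends 2
pad 2 to align 4 for ttl
ttl at 4 (size 4, align 4) → ends 8
src at 8 (size 8, align 8) → ends 16
checksum at 16 (size 2, align 2) → ends 18
pad 6 to align 8 for dst
dst at 24 (size 8, align 8) → ends 32
seq at 32 (size 9, align 1) → ends 41
proto at 41 (size 1, align 1) → ends 42
window at 42 (size 1, align 1) → ends 43
pad 1 to align 4 for version
version at 44 (size 4, align 4) → ends 48
magic at 48 (size 4, align 4) → ends 52
tail pad 4 to reach multiple of 8
total 56 bytes, alignment 8
— Descriptor2 —
version at 0 (size 4, align 4) → ends 4
ttl at 4 (size 4, align 4) → ends 8
src at 8 (size 8, align 8) → ends 16
dst at 16 (size 8, align 8) → ends 24
seq at 24 (size 9, align 1) → ends 33
window at 33 (size 1, align 1) → ends 34
proto at 34 (size 1, align 1) → ends 35
pad 1 to align 2 for checksum
checksum at 36 (size 2, align 2) → ends 38
port at 38 (size 2, align 2) → ends 40
magic at 40 (size 4, align 4) → ends 44
tail pad 4 to reach multiple of 8
total 48 bytes, alignment 8
56 − 48 = 8

8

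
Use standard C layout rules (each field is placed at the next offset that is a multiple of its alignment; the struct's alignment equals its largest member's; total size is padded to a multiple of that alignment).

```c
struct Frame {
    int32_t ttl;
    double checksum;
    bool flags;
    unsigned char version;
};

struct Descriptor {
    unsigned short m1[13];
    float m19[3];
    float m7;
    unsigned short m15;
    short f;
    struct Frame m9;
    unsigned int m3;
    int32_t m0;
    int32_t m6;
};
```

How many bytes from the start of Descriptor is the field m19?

28

Frame: @0: ttl [4B, align 4] → 4; +4 pad (align 8); @8: checksum [8B, align 8] → 16; @16: flags [1B, align 1] → 17; @17: version [1B, align 1] → 18; +6 tail pad (align 8); size 24, align 8
@0: m1 [26B, align 2] → 26
+2 pad (align 4)
@28: m19 [12B, align 4] → 40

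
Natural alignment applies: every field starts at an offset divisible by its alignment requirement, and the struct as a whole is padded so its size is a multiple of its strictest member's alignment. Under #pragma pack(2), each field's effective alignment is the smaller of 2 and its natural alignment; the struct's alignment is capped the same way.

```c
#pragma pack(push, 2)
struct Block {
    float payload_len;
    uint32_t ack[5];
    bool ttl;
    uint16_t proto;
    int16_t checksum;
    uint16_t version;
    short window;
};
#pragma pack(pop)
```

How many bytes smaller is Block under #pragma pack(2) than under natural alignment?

natural layout:
  payload_len at 0 (size 4, align 4) → ends 4
  ack at 4 (size 20, align 4) → ends 24
  ttl at 24 (size 1, align 1) → ends 25
  pad 1 to align 2 for proto
  proto at 26 (size 2, align 2) → ends 28
  checksum at 28 (size 2, align 2) → ends 30
  version at 30 (size 2, align 2) → ends 32
  window at 32 (size 2, align 2) → ends 34
  tail pad 2 to reach multiple of 4
  total 36 bytes, alignment 4
packed(2) layout:
  payload_len at 0 (size 4, align 2) → ends 4
  ack at 4 (size 20, align 2) → ends 24
  ttl at 24 (size 1, align 1) → ends 25
  pad 1 to align 2 for proto
  proto at 26 (size 2, align 2) → ends 28
  checksum at 28 (size 2, align 2) → ends 30
  version at 30 (size 2, align 2) → ends 32
  window at 32 (size 2, align 2) → ends 34
  total 34 bytes, alignment 2
36 − 34 = 2

2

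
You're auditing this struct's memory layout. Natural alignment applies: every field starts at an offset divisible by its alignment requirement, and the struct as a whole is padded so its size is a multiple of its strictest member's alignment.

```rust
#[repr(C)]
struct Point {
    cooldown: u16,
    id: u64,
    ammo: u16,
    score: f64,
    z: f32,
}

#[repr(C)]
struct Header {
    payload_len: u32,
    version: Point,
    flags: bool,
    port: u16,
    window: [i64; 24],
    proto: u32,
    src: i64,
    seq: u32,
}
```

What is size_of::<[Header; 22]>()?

5984

Point: cooldown at 0 (size 2, align 2) → ends 2; pad 6 to align 8 for id; id at 8 (size 8, align 8) → ends 16; ammo at 16 (size 2, align 2) → ends 18; pad 6 to align 8 for score; score at 24 (size 8, align 8) → ends 32; z at 32 (size 4, align 4) → ends 36; tail pad 4 to reach multiple of 8; total 40 bytes, alignment 8
payload_len at 0 (size 4, align 4) → ends 4
pad 4 to align 8 for version
version at 8 (size 40, align 8) → ends 48
flags at 48 (size 1, align 1) → ends 49
pad 1 to align 2 for port
port at 50 (size 2, align 2) → ends 52
pad 4 to align 8 for window
window at 56 (size 192, align 8) → ends 248
proto at 248 (size 4, align 4) → ends 252
pad 4 to align 8 for src
src at 256 (size 8, align 8) → ends 264
seq at 264 (size 4, align 4) → ends 268
tail pad 4 to reach multiple of 8
total 272 bytes, alignment 8
array of 22: 22 × 272 = 5984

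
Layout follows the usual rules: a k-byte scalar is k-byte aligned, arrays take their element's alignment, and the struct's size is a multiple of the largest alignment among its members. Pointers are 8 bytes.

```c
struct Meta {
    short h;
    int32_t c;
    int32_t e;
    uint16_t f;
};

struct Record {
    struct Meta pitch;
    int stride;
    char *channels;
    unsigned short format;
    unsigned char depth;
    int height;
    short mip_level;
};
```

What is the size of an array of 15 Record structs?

720

Meta: h at 0 (size 2, align 2) → ends 2; pad 2 to align 4 for c; c at 4 (size 4, align 4) → ends 8; e at 8 (size 4, align 4) → ends 12; f at 12 (size 2, align 2) → ends 14; tail pad 2 to reach multiple of 4; total 16 bytes, alignment 4
pitch at 0 (size 16, align 4) → ends 16
stride at 16 (size 4, align 4) → ends 20
pad 4 to align 8 for channels
channels at 24 (size 8, align 8) → ends 32
format at 32 (size 2, align 2) → ends 34
depth at 34 (size 1, align 1) → ends 35
pad 1 to align 4 for height
height at 36 (size 4, align 4) → ends 40
mip_level at 40 (size 2, align 2) → ends 42
tail pad 6 to reach multiple of 8
total 48 bytes, alignment 8
array of 15: 15 × 48 = 720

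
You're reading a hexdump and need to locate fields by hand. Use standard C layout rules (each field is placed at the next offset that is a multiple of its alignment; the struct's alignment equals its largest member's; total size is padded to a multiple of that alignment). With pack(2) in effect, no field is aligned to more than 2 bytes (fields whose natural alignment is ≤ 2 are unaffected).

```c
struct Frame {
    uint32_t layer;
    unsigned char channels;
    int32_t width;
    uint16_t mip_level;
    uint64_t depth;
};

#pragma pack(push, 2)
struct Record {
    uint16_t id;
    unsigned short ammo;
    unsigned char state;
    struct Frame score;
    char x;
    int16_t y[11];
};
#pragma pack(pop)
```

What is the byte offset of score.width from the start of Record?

Frame: @0: layer [4B, align 4] → 4; @4: channels [1B, align 1] → 5; +3 pad (align 4); @8: width [4B, align 4] → 12; @12: mip_level [2B, align 2] → 14; +2 pad (align 8); @16: depth [8B, align 8] → 24; size 24, align 8
@0: id [2B, align 2] → 2
@2: ammo [2B, align 2] → 4
@4: state [1B, align 1] → 5
+1 pad (align 2)
@6: score [24B, align 2] → 30
within Frame: width at 8
6 + 8 = 14

14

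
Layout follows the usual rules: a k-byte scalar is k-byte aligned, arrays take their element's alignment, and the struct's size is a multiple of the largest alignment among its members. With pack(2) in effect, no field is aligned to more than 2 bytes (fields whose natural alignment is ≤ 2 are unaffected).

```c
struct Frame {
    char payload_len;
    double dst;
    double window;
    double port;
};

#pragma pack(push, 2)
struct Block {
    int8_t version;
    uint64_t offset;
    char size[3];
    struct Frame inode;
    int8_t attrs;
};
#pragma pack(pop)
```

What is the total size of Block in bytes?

48

Frame: @0: payload_len [1B, align 1] → 1; +7 pad (align 8); @8: dst [8B, align 8] → 16; @16: window [8B, align 8] → 24; @24: port [8B, align 8] → 32; size 32, align 8
@0: version [1B, align 1] → 1
+1 pad (align 2)
@2: offset [8B, align 2] → 10
@10: size [3B, align 1] → 13
+1 pad (align 2)
@14: inode [32B, align 2] → 46
@46: attrs [1B, align 1] → 47
+1 tail pad (align 2)
size 48, align 2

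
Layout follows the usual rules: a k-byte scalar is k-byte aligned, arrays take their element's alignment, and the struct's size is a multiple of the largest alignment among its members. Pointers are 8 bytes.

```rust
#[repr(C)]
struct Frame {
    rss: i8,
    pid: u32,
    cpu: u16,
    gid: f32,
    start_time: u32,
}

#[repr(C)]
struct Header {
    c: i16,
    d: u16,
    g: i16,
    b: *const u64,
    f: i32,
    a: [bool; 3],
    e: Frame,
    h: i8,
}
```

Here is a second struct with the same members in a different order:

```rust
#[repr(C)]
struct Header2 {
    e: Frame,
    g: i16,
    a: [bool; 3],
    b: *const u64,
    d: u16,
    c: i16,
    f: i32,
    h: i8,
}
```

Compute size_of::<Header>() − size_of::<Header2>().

Frame: rss at 0 (size 1, align 1) → ends 1; pad 3 to align 4 for pid; pid at 4 (size 4, align 4) → ends 8; cpu at 8 (size 2, align 2) → ends 10; pad 2 to align 4 for gid; gid at 12 (size 4, align 4) → ends 16; start_time at 16 (size 4, align 4) → ends 20; total 20 bytes, alignment 4
c at 0 (size 2, align 2) → ends 2
d at 2 (size 2, align 2) → ends 4
g at 4 (size 2, align 2) → ends 6
pad 2 to align 8 for b
b at 8 (size 8, align 8) → ends 16
f at 16 (size 4, align 4) → ends 20
a at 20 (size 3, align 1) → ends 23
pad 1 to align 4 for e
e at 24 (size 20, align 4) → ends 44
h at 44 (size 1, align 1) → ends 45
tail pad 3 to reach multiple of 8
total 48 bytes, alignment 8
— Header2 —
e at 0 (size 20, align 4) → ends 20
g at 20 (size 2, align 2) → ends 22
a at 22 (size 3, align 1) → ends 25
pad 7 to align 8 for b
b at 32 (size 8, align 8) → ends 40
d at 40 (size 2, align 2) → ends 42
c at 42 (size 2, align 2) → ends 44
f at 44 (size 4, align 4) → ends 48
h at 48 (size 1, align 1) → ends 49
tail pad 7 to reach multiple of 8
total 56 bytes, alignment 8
48 − 56 = -8

-8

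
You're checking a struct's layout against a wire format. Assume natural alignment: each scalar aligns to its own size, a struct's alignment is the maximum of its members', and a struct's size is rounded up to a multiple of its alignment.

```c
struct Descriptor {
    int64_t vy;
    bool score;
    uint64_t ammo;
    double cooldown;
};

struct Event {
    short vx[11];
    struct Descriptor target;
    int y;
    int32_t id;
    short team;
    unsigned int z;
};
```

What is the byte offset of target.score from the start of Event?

32

Descriptor: 0..8  vy  (8B, 8-aligned); 8..9  score  (1B, 1-aligned); 9..16  -- padding (7B); 16..24  ammo  (8B, 8-aligned); 24..32  cooldown  (8B, 8-aligned); sizeof = 32, alignof = 8
0..22  vx  (22B, 2-aligned)
22..24  -- padding (2B)
24..56  target  (32B, 8-aligned)
within Descriptor: score at 8
24 + 8 = 32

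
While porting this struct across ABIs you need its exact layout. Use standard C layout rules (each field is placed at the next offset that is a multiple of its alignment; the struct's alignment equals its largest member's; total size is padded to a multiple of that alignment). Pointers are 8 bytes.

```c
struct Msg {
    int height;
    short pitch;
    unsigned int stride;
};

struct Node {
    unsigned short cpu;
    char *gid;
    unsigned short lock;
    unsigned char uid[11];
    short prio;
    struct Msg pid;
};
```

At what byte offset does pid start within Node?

32

Msg: @0: height [4B, align 4] → 4; @4: pitch [2B, align 2] → 6; +2 pad (align 4); @8: stride [4B, align 4] → 12; size 12, align 4
@0: cpu [2B, align 2] → 2
+6 pad (align 8)
@8: gid [8B, align 8] → 16
@16: lock [2B, align 2] → 18
@18: uid [11B, align 1] → 29
+1 pad (align 2)
@30: prio [2B, align 2] → 32
@32: pid [12B, align 4] → 44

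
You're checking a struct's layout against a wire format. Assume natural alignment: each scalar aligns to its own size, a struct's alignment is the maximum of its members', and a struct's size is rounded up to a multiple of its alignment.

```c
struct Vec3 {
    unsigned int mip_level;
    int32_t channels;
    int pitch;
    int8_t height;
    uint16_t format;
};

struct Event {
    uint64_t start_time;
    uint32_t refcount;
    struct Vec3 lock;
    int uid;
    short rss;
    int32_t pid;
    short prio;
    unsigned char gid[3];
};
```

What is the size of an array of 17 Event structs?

816

Vec3: 0..4  mip_level  (4B, 4-aligned); 4..8  channels  (4B, 4-aligned); 8..12  pitch  (4B, 4-aligned); 12..13  height  (1B, 1-aligned); 13..14  -- padding (1B); 14..16  format  (2B, 2-aligned); sizeof = 16, alignof = 4
0..8  start_time  (8B, 8-aligned)
8..12  refcount  (4B, 4-aligned)
12..28  lock  (16B, 4-aligned)
28..32  uid  (4B, 4-aligned)
32..34  rss  (2B, 2-aligned)
34..36  -- padding (2B)
36..40  pid  (4B, 4-aligned)
40..42  prio  (2B, 2-aligned)
42..45  gid  (3B, 1-aligned)
45..48  -- tail padding (3B)
sizeof = 48, alignof = 8
array of 17: 17 × 48 = 816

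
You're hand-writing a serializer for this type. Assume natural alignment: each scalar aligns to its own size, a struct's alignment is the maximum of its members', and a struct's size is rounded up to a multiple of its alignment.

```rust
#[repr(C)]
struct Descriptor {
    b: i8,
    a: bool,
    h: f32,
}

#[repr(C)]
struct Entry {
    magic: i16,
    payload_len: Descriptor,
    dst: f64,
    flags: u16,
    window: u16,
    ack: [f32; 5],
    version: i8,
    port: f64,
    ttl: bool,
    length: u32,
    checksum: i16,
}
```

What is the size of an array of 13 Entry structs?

1040

Descriptor: 0..1  b  (1B, 1-aligned); 1..2  a  (1B, 1-aligned); 2..4  -- padding (2B); 4..8  h  (4B, 4-aligned); sizeof = 8, alignof = 4
0..2  magic  (2B, 2-aligned)
2..4  -- padding (2B)
4..12  payload_len  (8B, 4-aligned)
12..16  -- padding (4B)
16..24  dst  (8B, 8-aligned)
24..26  flags  (2B, 2-aligned)
26..28  window  (2B, 2-aligned)
28..48  ack  (20B, 4-aligned)
48..49  version  (1B, 1-aligned)
49..56  -- padding (7B)
56..64  port  (8B, 8-aligned)
64..65  ttl  (1B, 1-aligned)
65..68  -- padding (3B)
68..72  length  (4B, 4-aligned)
72..74  checksum  (2B, 2-aligned)
74..80  -- tail padding (6B)
sizeof = 80, alignof = 8
array of 13: 13 × 80 = 1040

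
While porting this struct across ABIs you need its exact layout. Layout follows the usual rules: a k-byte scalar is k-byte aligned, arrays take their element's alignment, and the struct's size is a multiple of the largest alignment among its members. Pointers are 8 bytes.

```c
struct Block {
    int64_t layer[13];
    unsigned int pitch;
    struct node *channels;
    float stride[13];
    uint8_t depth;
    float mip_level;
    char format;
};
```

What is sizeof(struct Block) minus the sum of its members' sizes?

10

0..104  layer  (104B, 8-aligned)
104..108  pitch  (4B, 4-aligned)
108..112  -- padding (4B)
112..120  channels  (8B, 8-aligned)
120..172  stride  (52B, 4-aligned)
172..173  depth  (1B, 1-aligned)
173..176  -- padding (3B)
176..180  mip_level  (4B, 4-aligned)
180..181  format  (1B, 1-aligned)
181..184  -- tail padding (3B)
sizeof = 184, alignof = 8
data bytes 174, size 184 → padding 10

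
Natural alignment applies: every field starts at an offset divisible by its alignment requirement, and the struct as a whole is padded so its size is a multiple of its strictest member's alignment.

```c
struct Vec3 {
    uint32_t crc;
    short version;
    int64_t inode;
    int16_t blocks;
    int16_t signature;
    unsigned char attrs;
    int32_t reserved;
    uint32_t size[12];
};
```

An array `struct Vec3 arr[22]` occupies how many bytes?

1760

crc at 0 (size 4, align 4) → ends 4
version at 4 (size 2, align 2) → ends 6
pad 2 to align 8 for inode
inode at 8 (size 8, align 8) → ends 16
blocks at 16 (size 2, align 2) → ends 18
signature at 18 (size 2, align 2) → ends 20
attrs at 20 (size 1, align 1) → ends 21
pad 3 to align 4 for reserved
reserved at 24 (size 4, align 4) → ends 28
size at 28 (size 48, align 4) → ends 76
tail pad 4 to reach multiple of 8
total 80 bytes, alignment 8
array of 22: 22 × 80 = 1760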